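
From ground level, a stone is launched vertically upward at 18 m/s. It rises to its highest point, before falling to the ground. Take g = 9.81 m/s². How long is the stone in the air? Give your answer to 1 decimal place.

Phase 1 (rising): v₀ = 18.0 m/s, a = -9.81 m/s².
v = v₀ + at → t = (0 − 18.0) / -9.81 = 1.83 s
v² = v₀² + 2aΔx → Δx = (0² − 18.0²)/(2·-9.81) = 16.5 m

Phase 2 (falling): v₀ = 0 m/s, a = -9.81 m/s².
Falls 16.5 m from rest: t = √(2·16.5/9.81) = 1.83 s; v = g·t = 18.0 m/s.
Total time = 1.83 + 1.83 = 3.67 s

3.7 s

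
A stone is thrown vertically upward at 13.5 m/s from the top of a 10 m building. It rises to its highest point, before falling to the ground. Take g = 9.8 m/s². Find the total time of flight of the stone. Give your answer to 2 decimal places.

Phase 1 (rising): v₀ = 13.5 m/s, a = -9.8 m/s².
v = v₀ + at → t = (0 − 13.5) / -9.8 = 1.38 s
v² = v₀² + 2aΔx → Δx = (0² − 13.5²)/(2·-9.8) = 9.30 m

Phase 2 (falling): v₀ = 0 m/s, a = -9.8 m/s².
Falls 19.3 m from rest: t = √(2·19.3/9.8) = 1.98 s; v = g·t = 19.4 m/s.
Total time = 1.38 + 1.98 = 3.36 s

3.36 s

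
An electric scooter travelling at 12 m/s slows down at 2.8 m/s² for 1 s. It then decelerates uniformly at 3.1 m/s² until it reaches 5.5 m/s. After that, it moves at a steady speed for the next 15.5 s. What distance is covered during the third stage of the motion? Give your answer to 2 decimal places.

Phase 1 (decelerating): v₀ = 12.0 m/s, a = -2.8 m/s².
v = v₀ + at = 12.0 + (-2.8)(1) = 9.20 m/s
Δx = v₀t + ½at² = 12.0·1 + 0.5·-2.8·1² = 10.6 m

Phase 2 (decelerating): v₀ = 9.20 m/s, a = -3.1 m/s².
v = v₀ + at → t = (5.5 − 9.20) / -3.1 = 1.19 s
v² = v₀² + 2aΔx → Δx = (5.5² − 9.20²)/(2·-3.1) = 8.77 m

Phase 3 (constant speed): v₀ = 5.50 m/s, a = 0 m/s².
v = v₀ + at = 5.50 + (0)(15.5) = 5.50 m/s
Δx = v₀t + ½at² = 5.50·15.5 + 0.5·0·15.5² = 85.2 m
Distance in phase 3 = 85.2 m

85.25 m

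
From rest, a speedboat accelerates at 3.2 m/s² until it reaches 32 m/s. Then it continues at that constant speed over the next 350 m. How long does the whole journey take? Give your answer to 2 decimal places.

20.94 s

Phase 1 (accelerating): v₀ = 0 m/s, a = 3.2 m/s².
v = v₀ + at → t = (32 − 0) / 3.2 = 10.0 s
v² = v₀² + 2aΔx → Δx = (32² − 0²)/(2·3.2) = 160 m

Phase 2 (constant speed): v₀ = 32.0 m/s, a = 0 m/s².
Constant speed: t = d/v = 350/32.0 = 10.9 s
Total time = 10.0 + 10.9 = 20.9 s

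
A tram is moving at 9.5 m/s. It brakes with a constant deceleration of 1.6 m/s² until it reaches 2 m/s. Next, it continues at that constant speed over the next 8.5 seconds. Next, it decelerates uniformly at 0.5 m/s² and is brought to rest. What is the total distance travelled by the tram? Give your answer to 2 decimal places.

Phase 1 (decelerating): v₀ = 9.50 m/s, a = -1.6 m/s².
v = v₀ + at → t = (2 − 9.50) / -1.6 = 4.69 s
v² = v₀² + 2aΔx → Δx = (2² − 9.50²)/(2·-1.6) = 27.0 m

Phase 2 (constant speed): v₀ = 2.00 m/s, a = 0 m/s².
v = v₀ + at = 2.00 + (0)(8.5) = 2.00 m/s
Δx = v₀t + ½at² = 2.00·8.5 + 0.5·0·8.5² = 17.0 m

Phase 3 (decelerating): v₀ = 2.00 m/s, a = -0.5 m/s².
v = v₀ + at → t = (0 − 2.00) / -0.5 = 4.00 s
v² = v₀² + 2aΔx → Δx = (0² − 2.00²)/(2·-0.5) = 4.00 m
Total distance = 27.0 + 17.0 + 4.00 = 48.0 m

47.95 m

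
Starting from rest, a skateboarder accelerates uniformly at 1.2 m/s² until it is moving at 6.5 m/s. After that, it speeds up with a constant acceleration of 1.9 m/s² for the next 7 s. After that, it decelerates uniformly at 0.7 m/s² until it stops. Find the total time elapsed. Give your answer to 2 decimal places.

Phase 1 (accelerating): v₀ = 0 m/s, a = 1.2 m/s².
v = v₀ + at → t = (6.5 − 0) / 1.2 = 5.42 s
v² = v₀² + 2aΔx → Δx = (6.5² − 0²)/(2·1.2) = 17.6 m

Phase 2 (accelerating): v₀ = 6.50 m/s, a = 1.9 m/s².
v = v₀ + at = 6.50 + (1.9)(7) = 19.8 m/s
Δx = v₀t + ½at² = 6.50·7 + 0.5·1.9·7² = 92.0 m

Phase 3 (decelerating): v₀ = 19.8 m/s, a = -0.7 m/s².
v = v₀ + at → t = (0 − 19.8) / -0.7 = 28.3 s
v² = v₀² + 2aΔx → Δx = (0² − 19.8²)/(2·-0.7) = 280 m
Total time = 5.42 + 7.00 + 28.3 = 40.7 s

40.70 s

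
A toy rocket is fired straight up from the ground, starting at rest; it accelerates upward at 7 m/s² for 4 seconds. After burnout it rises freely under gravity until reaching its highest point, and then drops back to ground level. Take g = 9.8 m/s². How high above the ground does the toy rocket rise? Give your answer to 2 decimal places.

96.00 m

Phase 1 (powered ascent): v₀ = 0 m/s, a = 7 m/s².
v = v₀ + at = 0 + (7)(4) = 28.0 m/s
Δx = v₀t + ½at² = 0·4 + 0.5·7·4² = 56.0 m

Phase 2 (coasting upward): v₀ = 28.0 m/s, a = -9.8 m/s².
v = v₀ + at → t = (0 − 28.0) / -9.8 = 2.86 s
v² = v₀² + 2aΔx → Δx = (0² − 28.0²)/(2·-9.8) = 40.0 m
Maximum height = 56.0 + 40.0 = 96.0 m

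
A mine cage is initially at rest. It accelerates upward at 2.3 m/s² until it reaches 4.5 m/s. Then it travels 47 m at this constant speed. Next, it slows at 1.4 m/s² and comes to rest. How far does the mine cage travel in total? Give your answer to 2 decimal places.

58.63 m

Phase 1 (accelerating): v₀ = 0 m/s, a = 2.3 m/s².
v = v₀ + at → t = (4.5 − 0) / 2.3 = 1.96 s
v² = v₀² + 2aΔx → Δx = (4.5² − 0²)/(2·2.3) = 4.40 m

Phase 2 (constant speed): v₀ = 4.50 m/s, a = 0 m/s².
Constant speed: t = d/v = 47/4.50 = 10.4 s

Phase 3 (decelerating): v₀ = 4.50 m/s, a = -1.4 m/s².
v = v₀ + at → t = (0 − 4.50) / -1.4 = 3.21 s
v² = v₀² + 2aΔx → Δx = (0² − 4.50²)/(2·-1.4) = 7.23 m
Total distance = 4.40 + 47.0 + 7.23 = 58.6 m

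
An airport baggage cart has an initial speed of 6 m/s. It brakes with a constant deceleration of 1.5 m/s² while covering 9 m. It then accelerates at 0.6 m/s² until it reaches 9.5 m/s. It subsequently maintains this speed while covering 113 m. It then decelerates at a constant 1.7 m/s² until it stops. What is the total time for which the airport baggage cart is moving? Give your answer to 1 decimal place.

Phase 1 (decelerating): v₀ = 6.00 m/s, a = -1.5 m/s².
v² = v₀² + 2aΔx = 6.00² + 2·-1.5·9 = 9.00 → v = 3.00 m/s
t = (v − v₀)/a = (3.00 − 6.00)/-1.5 = 2.00 s

Phase 2 (accelerating): v₀ = 3.00 m/s, a = 0.6 m/s².
v = v₀ + at → t = (9.5 − 3.00) / 0.6 = 10.8 s
v² = v₀² + 2aΔx → Δx = (9.5² − 3.00²)/(2·0.6) = 67.7 m

Phase 3 (constant speed): v₀ = 9.50 m/s, a = 0 m/s².
Constant speed: t = d/v = 113/9.50 = 11.9 s

Phase 4 (decelerating): v₀ = 9.50 m/s, a = -1.7 m/s².
v = v₀ + at → t = (0 − 9.50) / -1.7 = 5.59 s
v² = v₀² + 2aΔx → Δx = (0² − 9.50²)/(2·-1.7) = 26.5 m
Total time = 2.00 + 10.8 + 11.9 + 5.59 = 30.3 s

30.3 s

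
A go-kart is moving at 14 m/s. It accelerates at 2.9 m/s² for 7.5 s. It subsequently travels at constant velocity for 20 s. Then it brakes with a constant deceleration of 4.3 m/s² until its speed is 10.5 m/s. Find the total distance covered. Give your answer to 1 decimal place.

Phase 1 (accelerating): v₀ = 14.0 m/s, a = 2.9 m/s².
v = v₀ + at = 14.0 + (2.9)(7.5) = 35.8 m/s
Δx = v₀t + ½at² = 14.0·7.5 + 0.5·2.9·7.5² = 187 m

Phase 2 (constant speed): v₀ = 35.8 m/s, a = 0 m/s².
v = v₀ + at = 35.8 + (0)(20) = 35.8 m/s
Δx = v₀t + ½at² = 35.8·20 + 0.5·0·20² = 715 m

Phase 3 (decelerating): v₀ = 35.8 m/s, a = -4.3 m/s².
v = v₀ + at → t = (10.5 − 35.8) / -4.3 = 5.87 s
v² = v₀² + 2aΔx → Δx = (10.5² − 35.8²)/(2·-4.3) = 136 m
Total distance = 187 + 715 + 136 = 1040 m

1037.4 m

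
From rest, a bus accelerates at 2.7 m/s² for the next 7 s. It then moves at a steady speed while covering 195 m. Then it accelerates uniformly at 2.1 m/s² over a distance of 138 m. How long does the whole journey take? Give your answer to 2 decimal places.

22.89 s

Phase 1 (accelerating): v₀ = 0 m/s, a = 2.7 m/s².
v = v₀ + at = 0 + (2.7)(7) = 18.9 m/s
Δx = v₀t + ½at² = 0·7 + 0.5·2.7·7² = 66.2 m

Phase 2 (constant speed): v₀ = 18.9 m/s, a = 0 m/s².
Constant speed: t = d/v = 195/18.9 = 10.3 s

Phase 3 (accelerating): v₀ = 18.9 m/s, a = 2.1 m/s².
v² = v₀² + 2aΔx = 18.9² + 2·2.1·138 = 937 → v = 30.6 m/s
t = (v − v₀)/a = (30.6 − 18.9)/2.1 = 5.57 s
Total time = 7.00 + 10.3 + 5.57 = 22.9 s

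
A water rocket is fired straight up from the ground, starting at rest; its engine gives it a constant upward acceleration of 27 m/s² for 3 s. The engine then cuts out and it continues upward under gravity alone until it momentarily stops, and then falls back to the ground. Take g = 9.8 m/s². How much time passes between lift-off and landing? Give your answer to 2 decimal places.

20.91 s

Phase 1 (powered ascent): v₀ = 0 m/s, a = 27 m/s².
v = v₀ + at = 0 + (27)(3) = 81.0 m/s
Δx = v₀t + ½at² = 0·3 + 0.5·27·3² = 122 m

Phase 2 (coasting upward): v₀ = 81.0 m/s, a = -9.8 m/s².
v = v₀ + at → t = (0 − 81.0) / -9.8 = 8.27 s
v² = v₀² + 2aΔx → Δx = (0² − 81.0²)/(2·-9.8) = 335 m

Phase 3 (free fall): v₀ = 0 m/s, a = -9.8 m/s².
Falls 456 m from rest: t = √(2·456/9.8) = 9.65 s; v = g·t = 94.6 m/s.
Total time = 3.00 + 8.27 + 9.65 = 20.9 s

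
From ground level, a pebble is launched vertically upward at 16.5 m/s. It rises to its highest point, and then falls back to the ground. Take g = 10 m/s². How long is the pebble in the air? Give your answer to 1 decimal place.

3.3 s

Phase 1 (rising): v₀ = 16.5 m/s, a = -10 m/s².
v = v₀ + at → t = (0 − 16.5) / -10 = 1.65 s
v² = v₀² + 2aΔx → Δx = (0² − 16.5²)/(2·-10) = 13.6 m

Phase 2 (falling): v₀ = 0 m/s, a = -10 m/s².
Falls 13.6 m from rest: t = √(2·13.6/10) = 1.65 s; v = g·t = 16.5 m/s.
Total time = 1.65 + 1.65 = 3.30 s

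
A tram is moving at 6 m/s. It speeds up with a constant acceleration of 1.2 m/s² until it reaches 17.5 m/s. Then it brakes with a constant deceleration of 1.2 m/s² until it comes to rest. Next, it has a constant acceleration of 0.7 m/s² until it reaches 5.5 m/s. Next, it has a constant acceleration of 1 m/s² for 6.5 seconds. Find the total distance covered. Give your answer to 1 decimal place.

Phase 1 (accelerating): v₀ = 6.00 m/s, a = 1.2 m/s².
v = v₀ + at → t = (17.5 − 6.00) / 1.2 = 9.58 s
v² = v₀² + 2aΔx → Δx = (17.5² − 6.00²)/(2·1.2) = 113 m

Phase 2 (decelerating): v₀ = 17.5 m/s, a = -1.2 m/s².
v = v₀ + at → t = (0 − 17.5) / -1.2 = 14.6 s
v² = v₀² + 2aΔx → Δx = (0² − 17.5²)/(2·-1.2) = 128 m

Phase 3 (accelerating): v₀ = 0 m/s, a = 0.7 m/s².
v = v₀ + at → t = (5.5 − 0) / 0.7 = 7.86 s
v² = v₀² + 2aΔx → Δx = (5.5² − 0²)/(2·0.7) = 21.6 m

Phase 4 (accelerating): v₀ = 5.50 m/s, a = 1 m/s².
v = v₀ + at = 5.50 + (1)(6.5) = 12.0 m/s
Δx = v₀t + ½at² = 5.50·6.5 + 0.5·1·6.5² = 56.9 m
Total distance = 113 + 128 + 21.6 + 56.9 = 319 m

318.7 m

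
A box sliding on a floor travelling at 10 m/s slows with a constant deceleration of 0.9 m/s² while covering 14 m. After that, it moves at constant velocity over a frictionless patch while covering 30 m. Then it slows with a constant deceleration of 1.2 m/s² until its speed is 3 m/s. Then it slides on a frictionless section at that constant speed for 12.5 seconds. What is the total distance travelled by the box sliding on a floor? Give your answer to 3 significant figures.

109 m

Phase 1 (decelerating): v₀ = 10.0 m/s, a = -0.9 m/s².
v² = v₀² + 2aΔx = 10.0² + 2·-0.9·14 = 74.8 → v = 8.65 m/s
t = (v − v₀)/a = (8.65 − 10.0)/-0.9 = 1.50 s

Phase 2 (constant speed): v₀ = 8.65 m/s, a = 0 m/s².
Constant speed: t = d/v = 30/8.65 = 3.47 s

Phase 3 (decelerating): v₀ = 8.65 m/s, a = -1.2 m/s².
v = v₀ + at → t = (3 − 8.65) / -1.2 = 4.71 s
v² = v₀² + 2aΔx → Δx = (3² − 8.65²)/(2·-1.2) = 27.4 m

Phase 4 (constant speed): v₀ = 3.00 m/s, a = 0 m/s².
v = v₀ + at = 3.00 + (0)(12.5) = 3.00 m/s
Δx = v₀t + ½at² = 3.00·12.5 + 0.5·0·12.5² = 37.5 m
Total distance = 14.0 + 30.0 + 27.4 + 37.5 = 109 m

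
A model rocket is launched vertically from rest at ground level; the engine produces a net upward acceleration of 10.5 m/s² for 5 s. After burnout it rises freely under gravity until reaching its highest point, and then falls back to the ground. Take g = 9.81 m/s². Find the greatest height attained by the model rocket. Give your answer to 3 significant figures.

272 m

Phase 1 (powered ascent): v₀ = 0 m/s, a = 10.5 m/s².
v = v₀ + at = 0 + (10.5)(5) = 52.5 m/s
Δx = v₀t + ½at² = 0·5 + 0.5·10.5·5² = 131 m

Phase 2 (coasting upward): v₀ = 52.5 m/s, a = -9.81 m/s².
v = v₀ + at → t = (0 − 52.5) / -9.81 = 5.35 s
v² = v₀² + 2aΔx → Δx = (0² − 52.5²)/(2·-9.81) = 140 m
Maximum height = 131 + 140 = 272 m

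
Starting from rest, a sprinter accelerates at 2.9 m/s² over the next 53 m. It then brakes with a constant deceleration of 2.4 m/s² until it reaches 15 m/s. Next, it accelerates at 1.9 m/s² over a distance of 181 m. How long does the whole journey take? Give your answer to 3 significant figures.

Phase 1 (accelerating): v₀ = 0 m/s, a = 2.9 m/s².
v² = v₀² + 2aΔx = 0² + 2·2.9·53 = 307 → v = 17.5 m/s
t = (v − v₀)/a = (17.5 − 0)/2.9 = 6.05 s

Phase 2 (decelerating): v₀ = 17.5 m/s, a = -2.4 m/s².
v = v₀ + at → t = (15 − 17.5) / -2.4 = 1.06 s
v² = v₀² + 2aΔx → Δx = (15² − 17.5²)/(2·-2.4) = 17.2 m

Phase 3 (accelerating): v₀ = 15.0 m/s, a = 1.9 m/s².
v² = v₀² + 2aΔx = 15.0² + 2·1.9·181 = 913 → v = 30.2 m/s
t = (v − v₀)/a = (30.2 − 15.0)/1.9 = 8.01 s
Total time = 6.05 + 1.06 + 8.01 = 15.1 s

15.1 s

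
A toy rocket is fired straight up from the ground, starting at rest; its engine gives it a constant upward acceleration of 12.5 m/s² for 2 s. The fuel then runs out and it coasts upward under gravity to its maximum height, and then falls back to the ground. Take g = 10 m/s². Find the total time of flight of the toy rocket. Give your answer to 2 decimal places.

Phase 1 (powered ascent): v₀ = 0 m/s, a = 12.5 m/s².
v = v₀ + at = 0 + (12.5)(2) = 25.0 m/s
Δx = v₀t + ½at² = 0·2 + 0.5·12.5·2² = 25.0 m

Phase 2 (coasting upward): v₀ = 25.0 m/s, a = -10 m/s².
v = v₀ + at → t = (0 − 25.0) / -10 = 2.50 s
v² = v₀² + 2aΔx → Δx = (0² − 25.0²)/(2·-10) = 31.2 m

Phase 3 (free fall): v₀ = 0 m/s, a = -10 m/s².
Falls 56.2 m from rest: t = √(2·56.2/10) = 3.35 s; v = g·t = 33.5 m/s.
Total time = 2.00 + 2.50 + 3.35 = 7.85 s

7.85 s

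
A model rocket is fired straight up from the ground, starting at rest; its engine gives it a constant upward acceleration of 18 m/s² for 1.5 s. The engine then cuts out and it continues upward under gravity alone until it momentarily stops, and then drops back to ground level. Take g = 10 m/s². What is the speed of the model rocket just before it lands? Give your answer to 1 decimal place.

33.7 m/s

Phase 1 (powered ascent): v₀ = 0 m/s, a = 18 m/s².
v = v₀ + at = 0 + (18)(1.5) = 27.0 m/s
Δx = v₀t + ½at² = 0·1.5 + 0.5·18·1.5² = 20.2 m

Phase 2 (coasting upward): v₀ = 27.0 m/s, a = -10 m/s².
v = v₀ + at → t = (0 − 27.0) / -10 = 2.70 s
v² = v₀² + 2aΔx → Δx = (0² − 27.0²)/(2·-10) = 36.5 m

Phase 3 (free fall): v₀ = 0 m/s, a = -10 m/s².
Falls 56.7 m from rest: t = √(2·56.7/10) = 3.37 s; v = g·t = 33.7 m/s.
Impact speed = 33.7 m/s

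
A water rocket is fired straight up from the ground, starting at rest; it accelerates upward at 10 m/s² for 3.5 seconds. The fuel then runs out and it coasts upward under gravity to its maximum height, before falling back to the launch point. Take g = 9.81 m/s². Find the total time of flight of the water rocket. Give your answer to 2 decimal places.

Phase 1 (powered ascent): v₀ = 0 m/s, a = 10 m/s².
v = v₀ + at = 0 + (10)(3.5) = 35.0 m/s
Δx = v₀t + ½at² = 0·3.5 + 0.5·10·3.5² = 61.2 m

Phase 2 (coasting upward): v₀ = 35.0 m/s, a = -9.81 m/s².
v = v₀ + at → t = (0 − 35.0) / -9.81 = 3.57 s
v² = v₀² + 2aΔx → Δx = (0² − 35.0²)/(2·-9.81) = 62.4 m

Phase 3 (free fall): v₀ = 0 m/s, a = -9.81 m/s².
Falls 124 m from rest: t = √(2·124/9.81) = 5.02 s; v = g·t = 49.3 m/s.
Total time = 3.50 + 3.57 + 5.02 = 12.1 s

12.09 s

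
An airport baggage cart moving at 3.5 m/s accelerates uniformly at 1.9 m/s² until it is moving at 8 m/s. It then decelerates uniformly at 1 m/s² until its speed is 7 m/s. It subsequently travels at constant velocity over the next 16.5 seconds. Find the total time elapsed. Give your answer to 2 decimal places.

Phase 1 (accelerating): v₀ = 3.50 m/s, a = 1.9 m/s².
v = v₀ + at → t = (8 − 3.50) / 1.9 = 2.37 s
v² = v₀² + 2aΔx → Δx = (8² − 3.50²)/(2·1.9) = 13.6 m

Phase 2 (decelerating): v₀ = 8.00 m/s, a = -1 m/s².
v = v₀ + at → t = (7 − 8.00) / -1 = 1.00 s
v² = v₀² + 2aΔx → Δx = (7² − 8.00²)/(2·-1) = 7.50 m

Phase 3 (constant speed): v₀ = 7.00 m/s, a = 0 m/s².
v = v₀ + at = 7.00 + (0)(16.5) = 7.00 m/s
Δx = v₀t + ½at² = 7.00·16.5 + 0.5·0·16.5² = 116 m
Total time = 2.37 + 1.00 + 16.5 = 19.9 s

19.87 s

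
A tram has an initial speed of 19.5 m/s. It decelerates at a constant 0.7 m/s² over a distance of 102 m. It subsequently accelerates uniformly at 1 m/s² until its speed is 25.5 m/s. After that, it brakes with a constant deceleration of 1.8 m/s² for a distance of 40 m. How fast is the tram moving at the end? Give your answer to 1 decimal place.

Phase 1 (decelerating): v₀ = 19.5 m/s, a = -0.7 m/s².
v² = v₀² + 2aΔx = 19.5² + 2·-0.7·102 = 237 → v = 15.4 m/s
t = (v − v₀)/a = (15.4 − 19.5)/-0.7 = 5.84 s

Phase 2 (accelerating): v₀ = 15.4 m/s, a = 1 m/s².
v = v₀ + at → t = (25.5 − 15.4) / 1 = 10.1 s
v² = v₀² + 2aΔx → Δx = (25.5² − 15.4²)/(2·1) = 206 m

Phase 3 (decelerating): v₀ = 25.5 m/s, a = -1.8 m/s².
v² = v₀² + 2aΔx = 25.5² + 2·-1.8·40 = 506 → v = 22.5 m/s
t = (v − v₀)/a = (22.5 − 25.5)/-1.8 = 1.67 s
Final speed = 22.5 m/s

22.5 m/s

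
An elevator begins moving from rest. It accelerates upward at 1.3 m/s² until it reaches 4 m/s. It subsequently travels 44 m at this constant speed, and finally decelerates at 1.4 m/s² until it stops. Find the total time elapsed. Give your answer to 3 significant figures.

Phase 1 (accelerating): v₀ = 0 m/s, a = 1.3 m/s².
v = v₀ + at → t = (4 − 0) / 1.3 = 3.08 s
v² = v₀² + 2aΔx → Δx = (4² − 0²)/(2·1.3) = 6.15 m

Phase 2 (constant speed): v₀ = 4.00 m/s, a = 0 m/s².
Constant speed: t = d/v = 44/4.00 = 11.0 s

Phase 3 (decelerating): v₀ = 4.00 m/s, a = -1.4 m/s².
v = v₀ + at → t = (0 − 4.00) / -1.4 = 2.86 s
v² = v₀² + 2aΔx → Δx = (0² − 4.00²)/(2·-1.4) = 5.71 m
Total time = 3.08 + 11.0 + 2.86 = 16.9 s

16.9 s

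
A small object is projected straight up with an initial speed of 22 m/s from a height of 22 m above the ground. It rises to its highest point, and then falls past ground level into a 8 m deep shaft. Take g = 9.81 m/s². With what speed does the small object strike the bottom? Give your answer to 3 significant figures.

32.8 m/s

Phase 1 (rising): v₀ = 22.0 m/s, a = -9.81 m/s².
v = v₀ + at → t = (0 − 22.0) / -9.81 = 2.24 s
v² = v₀² + 2aΔx → Δx = (0² − 22.0²)/(2·-9.81) = 24.7 m

Phase 2 (falling): v₀ = 0 m/s, a = -9.81 m/s².
Falls 54.7 m from rest: t = √(2·54.7/9.81) = 3.34 s; v = g·t = 32.8 m/s.
Final speed = 32.8 m/s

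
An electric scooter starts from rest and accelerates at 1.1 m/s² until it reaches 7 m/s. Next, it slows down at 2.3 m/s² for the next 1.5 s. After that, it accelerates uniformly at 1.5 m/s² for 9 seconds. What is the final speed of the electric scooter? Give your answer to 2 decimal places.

Phase 1 (accelerating): v₀ = 0 m/s, a = 1.1 m/s².
v = v₀ + at → t = (7 − 0) / 1.1 = 6.36 s
v² = v₀² + 2aΔx → Δx = (7² − 0²)/(2·1.1) = 22.3 m

Phase 2 (decelerating): v₀ = 7.00 m/s, a = -2.3 m/s².
v = v₀ + at = 7.00 + (-2.3)(1.5) = 3.55 m/s
Δx = v₀t + ½at² = 7.00·1.5 + 0.5·-2.3·1.5² = 7.91 m

Phase 3 (accelerating): v₀ = 3.55 m/s, a = 1.5 m/s².
v = v₀ + at = 3.55 + (1.5)(9) = 17.1 m/s
Δx = v₀t + ½at² = 3.55·9 + 0.5·1.5·9² = 92.7 m
Final speed = 17.1 m/s

17.05 m/s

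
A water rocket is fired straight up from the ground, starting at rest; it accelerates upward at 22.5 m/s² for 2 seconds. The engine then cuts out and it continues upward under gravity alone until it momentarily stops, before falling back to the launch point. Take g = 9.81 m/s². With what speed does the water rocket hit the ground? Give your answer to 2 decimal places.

Phase 1 (powered ascent): v₀ = 0 m/s, a = 22.5 m/s².
v = v₀ + at = 0 + (22.5)(2) = 45.0 m/s
Δx = v₀t + ½at² = 0·2 + 0.5·22.5·2² = 45.0 m

Phase 2 (coasting upward): v₀ = 45.0 m/s, a = -9.81 m/s².
v = v₀ + at → t = (0 − 45.0) / -9.81 = 4.59 s
v² = v₀² + 2aΔx → Δx = (0² − 45.0²)/(2·-9.81) = 103 m

Phase 3 (free fall): v₀ = 0 m/s, a = -9.81 m/s².
Falls 148 m from rest: t = √(2·148/9.81) = 5.50 s; v = g·t = 53.9 m/s.
Impact speed = 53.9 m/s

53.92 m/s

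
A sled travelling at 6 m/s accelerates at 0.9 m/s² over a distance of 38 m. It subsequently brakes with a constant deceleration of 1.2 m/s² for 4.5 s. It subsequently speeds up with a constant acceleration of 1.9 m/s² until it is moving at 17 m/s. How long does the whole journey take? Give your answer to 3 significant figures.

15.6 s

Phase 1 (accelerating): v₀ = 6.00 m/s, a = 0.9 m/s².
v² = v₀² + 2aΔx = 6.00² + 2·0.9·38 = 104 → v = 10.2 m/s
t = (v − v₀)/a = (10.2 − 6.00)/0.9 = 4.69 s

Phase 2 (decelerating): v₀ = 10.2 m/s, a = -1.2 m/s².
v = v₀ + at = 10.2 + (-1.2)(4.5) = 4.82 m/s
Δx = v₀t + ½at² = 10.2·4.5 + 0.5·-1.2·4.5² = 33.8 m

Phase 3 (accelerating): v₀ = 4.82 m/s, a = 1.9 m/s².
v = v₀ + at → t = (17 − 4.82) / 1.9 = 6.41 s
v² = v₀² + 2aΔx → Δx = (17² − 4.82²)/(2·1.9) = 69.9 m
Total time = 4.69 + 4.50 + 6.41 = 15.6 s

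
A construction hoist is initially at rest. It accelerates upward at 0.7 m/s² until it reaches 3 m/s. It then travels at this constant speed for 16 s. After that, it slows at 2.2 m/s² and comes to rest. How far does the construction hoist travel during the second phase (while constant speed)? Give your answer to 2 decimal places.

Phase 1 (accelerating): v₀ = 0 m/s, a = 0.7 m/s².
v = v₀ + at → t = (3 − 0) / 0.7 = 4.29 s
v² = v₀² + 2aΔx → Δx = (3² − 0²)/(2·0.7) = 6.43 m

Phase 2 (constant speed): v₀ = 3.00 m/s, a = 0 m/s².
v = v₀ + at = 3.00 + (0)(16) = 3.00 m/s
Δx = v₀t + ½at² = 3.00·16 + 0.5·0·16² = 48.0 m
Distance in phase 2 = 48.0 m

48.00 m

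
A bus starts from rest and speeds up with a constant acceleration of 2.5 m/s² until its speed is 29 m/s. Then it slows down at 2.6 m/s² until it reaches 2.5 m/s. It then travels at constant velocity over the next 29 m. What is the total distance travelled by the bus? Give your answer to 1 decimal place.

Phase 1 (accelerating): v₀ = 0 m/s, a = 2.5 m/s².
v = v₀ + at → t = (29 − 0) / 2.5 = 11.6 s
v² = v₀² + 2aΔx → Δx = (29² − 0²)/(2·2.5) = 168 m

Phase 2 (decelerating): v₀ = 29.0 m/s, a = -2.6 m/s².
v = v₀ + at → t = (2.5 − 29.0) / -2.6 = 10.2 s
v² = v₀² + 2aΔx → Δx = (2.5² − 29.0²)/(2·-2.6) = 161 m

Phase 3 (constant speed): v₀ = 2.50 m/s, a = 0 m/s².
Constant speed: t = d/v = 29/2.50 = 11.6 s
Total distance = 168 + 161 + 29.0 = 358 m

357.7 m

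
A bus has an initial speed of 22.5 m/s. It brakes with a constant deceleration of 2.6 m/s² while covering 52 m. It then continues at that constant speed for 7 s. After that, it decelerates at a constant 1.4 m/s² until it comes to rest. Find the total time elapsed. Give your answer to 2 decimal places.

Phase 1 (decelerating): v₀ = 22.5 m/s, a = -2.6 m/s².
v² = v₀² + 2aΔx = 22.5² + 2·-2.6·52 = 236 → v = 15.4 m/s
t = (v − v₀)/a = (15.4 − 22.5)/-2.6 = 2.75 s

Phase 2 (constant speed): v₀ = 15.4 m/s, a = 0 m/s².
v = v₀ + at = 15.4 + (0)(7) = 15.4 m/s
Δx = v₀t + ½at² = 15.4·7 + 0.5·0·7² = 108 m

Phase 3 (decelerating): v₀ = 15.4 m/s, a = -1.4 m/s².
v = v₀ + at → t = (0 − 15.4) / -1.4 = 11.0 s
v² = v₀² + 2aΔx → Δx = (0² − 15.4²)/(2·-1.4) = 84.2 m
Total time = 2.75 + 7.00 + 11.0 = 20.7 s

20.72 s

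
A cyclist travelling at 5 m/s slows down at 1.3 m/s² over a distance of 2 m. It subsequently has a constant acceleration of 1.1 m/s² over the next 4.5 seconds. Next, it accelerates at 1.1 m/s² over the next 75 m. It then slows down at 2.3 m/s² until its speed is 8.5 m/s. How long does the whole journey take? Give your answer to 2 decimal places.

14.07 s

Phase 1 (decelerating): v₀ = 5.00 m/s, a = -1.3 m/s².
v² = v₀² + 2aΔx = 5.00² + 2·-1.3·2 = 19.8 → v = 4.45 m/s
t = (v − v₀)/a = (4.45 − 5.00)/-1.3 = 0.423 s

Phase 2 (accelerating): v₀ = 4.45 m/s, a = 1.1 m/s².
v = v₀ + at = 4.45 + (1.1)(4.5) = 9.40 m/s
Δx = v₀t + ½at² = 4.45·4.5 + 0.5·1.1·4.5² = 31.2 m

Phase 3 (accelerating): v₀ = 9.40 m/s, a = 1.1 m/s².
v² = v₀² + 2aΔx = 9.40² + 2·1.1·75 = 253 → v = 15.9 m/s
t = (v − v₀)/a = (15.9 − 9.40)/1.1 = 5.92 s

Phase 4 (decelerating): v₀ = 15.9 m/s, a = -2.3 m/s².
v = v₀ + at → t = (8.5 − 15.9) / -2.3 = 3.22 s
v² = v₀² + 2aΔx → Δx = (8.5² − 15.9²)/(2·-2.3) = 39.4 m
Total time = 0.423 + 4.50 + 5.92 + 3.22 = 14.1 s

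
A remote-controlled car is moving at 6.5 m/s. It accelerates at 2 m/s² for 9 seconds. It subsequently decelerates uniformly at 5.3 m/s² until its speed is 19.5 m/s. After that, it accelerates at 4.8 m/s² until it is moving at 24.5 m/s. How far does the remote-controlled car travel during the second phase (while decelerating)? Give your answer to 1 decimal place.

Phase 1 (accelerating): v₀ = 6.50 m/s, a = 2 m/s².
v = v₀ + at = 6.50 + (2)(9) = 24.5 m/s
Δx = v₀t + ½at² = 6.50·9 + 0.5·2·9² = 140 m

Phase 2 (decelerating): v₀ = 24.5 m/s, a = -5.3 m/s².
v = v₀ + at → t = (19.5 − 24.5) / -5.3 = 0.943 s
v² = v₀² + 2aΔx → Δx = (19.5² − 24.5²)/(2·-5.3) = 20.8 m
Distance in phase 2 = 20.8 m

20.8 m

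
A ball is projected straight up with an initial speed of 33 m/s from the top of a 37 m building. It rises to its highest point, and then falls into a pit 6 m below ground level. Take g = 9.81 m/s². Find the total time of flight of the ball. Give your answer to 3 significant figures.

Phase 1 (rising): v₀ = 33.0 m/s, a = -9.81 m/s².
v = v₀ + at → t = (0 − 33.0) / -9.81 = 3.36 s
v² = v₀² + 2aΔx → Δx = (0² − 33.0²)/(2·-9.81) = 55.5 m

Phase 2 (falling): v₀ = 0 m/s, a = -9.81 m/s².
Falls 98.5 m from rest: t = √(2·98.5/9.81) = 4.48 s; v = g·t = 44.0 m/s.
Total time = 3.36 + 4.48 = 7.85 s

7.85 s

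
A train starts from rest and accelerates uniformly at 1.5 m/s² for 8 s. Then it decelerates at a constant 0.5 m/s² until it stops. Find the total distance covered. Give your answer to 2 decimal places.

Phase 1 (accelerating): v₀ = 0 m/s, a = 1.5 m/s².
v = v₀ + at = 0 + (1.5)(8) = 12.0 m/s
Δx = v₀t + ½at² = 0·8 + 0.5·1.5·8² = 48.0 m

Phase 2 (decelerating): v₀ = 12.0 m/s, a = -0.5 m/s².
v = v₀ + at → t = (0 − 12.0) / -0.5 = 24.0 s
v² = v₀² + 2aΔx → Δx = (0² − 12.0²)/(2·-0.5) = 144 m
Total distance = 48.0 + 144 = 192 m

192.00 m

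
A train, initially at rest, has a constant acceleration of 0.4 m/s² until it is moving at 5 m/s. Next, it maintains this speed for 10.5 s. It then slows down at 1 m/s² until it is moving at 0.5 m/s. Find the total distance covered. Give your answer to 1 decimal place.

96.1 m

Phase 1 (accelerating): v₀ = 0 m/s, a = 0.4 m/s².
v = v₀ + at → t = (5 − 0) / 0.4 = 12.5 s
v² = v₀² + 2aΔx → Δx = (5² − 0²)/(2·0.4) = 31.2 m

Phase 2 (constant speed): v₀ = 5.00 m/s, a = 0 m/s².
v = v₀ + at = 5.00 + (0)(10.5) = 5.00 m/s
Δx = v₀t + ½at² = 5.00·10.5 + 0.5·0·10.5² = 52.5 m

Phase 3 (decelerating): v₀ = 5.00 m/s, a = -1 m/s².
v = v₀ + at → t = (0.5 − 5.00) / -1 = 4.50 s
v² = v₀² + 2aΔx → Δx = (0.5² − 5.00²)/(2·-1) = 12.4 m
Total distance = 31.2 + 52.5 + 12.4 = 96.1 m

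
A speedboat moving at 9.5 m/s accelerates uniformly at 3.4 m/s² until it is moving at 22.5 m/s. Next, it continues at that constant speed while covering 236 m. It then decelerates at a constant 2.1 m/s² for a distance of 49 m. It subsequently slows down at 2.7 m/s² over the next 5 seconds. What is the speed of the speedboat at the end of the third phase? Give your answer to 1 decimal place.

17.3 m/s

Phase 1 (accelerating): v₀ = 9.50 m/s, a = 3.4 m/s².
v = v₀ + at → t = (22.5 − 9.50) / 3.4 = 3.82 s
v² = v₀² + 2aΔx → Δx = (22.5² − 9.50²)/(2·3.4) = 61.2 m

Phase 2 (constant speed): v₀ = 22.5 m/s, a = 0 m/s².
Constant speed: t = d/v = 236/22.5 = 10.5 s

Phase 3 (decelerating): v₀ = 22.5 m/s, a = -2.1 m/s².
v² = v₀² + 2aΔx = 22.5² + 2·-2.1·49 = 300 → v = 17.3 m/s
t = (v − v₀)/a = (17.3 − 22.5)/-2.1 = 2.46 s
Speed at end of phase 3 = 17.3 m/s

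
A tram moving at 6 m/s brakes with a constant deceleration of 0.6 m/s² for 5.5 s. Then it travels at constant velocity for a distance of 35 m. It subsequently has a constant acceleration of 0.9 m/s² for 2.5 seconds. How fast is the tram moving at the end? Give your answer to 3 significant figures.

Phase 1 (decelerating): v₀ = 6.00 m/s, a = -0.6 m/s².
v = v₀ + at = 6.00 + (-0.6)(5.5) = 2.70 m/s
Δx = v₀t + ½at² = 6.00·5.5 + 0.5·-0.6·5.5² = 23.9 m

Phase 2 (constant speed): v₀ = 2.70 m/s, a = 0 m/s².
Constant speed: t = d/v = 35/2.70 = 13.0 s

Phase 3 (accelerating): v₀ = 2.70 m/s, a = 0.9 m/s².
v = v₀ + at = 2.70 + (0.9)(2.5) = 4.95 m/s
Δx = v₀t + ½at² = 2.70·2.5 + 0.5·0.9·2.5² = 9.56 m
Final speed = 4.95 m/s

4.95 m/s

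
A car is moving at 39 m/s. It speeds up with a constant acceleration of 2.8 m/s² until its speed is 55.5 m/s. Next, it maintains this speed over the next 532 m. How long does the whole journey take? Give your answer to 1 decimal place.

15.5 s

Phase 1 (accelerating): v₀ = 39.0 m/s, a = 2.8 m/s².
v = v₀ + at → t = (55.5 − 39.0) / 2.8 = 5.89 s
v² = v₀² + 2aΔx → Δx = (55.5² − 39.0²)/(2·2.8) = 278 m

Phase 2 (constant speed): v₀ = 55.5 m/s, a = 0 m/s².
Constant speed: t = d/v = 532/55.5 = 9.59 s
Total time = 5.89 + 9.59 = 15.5 s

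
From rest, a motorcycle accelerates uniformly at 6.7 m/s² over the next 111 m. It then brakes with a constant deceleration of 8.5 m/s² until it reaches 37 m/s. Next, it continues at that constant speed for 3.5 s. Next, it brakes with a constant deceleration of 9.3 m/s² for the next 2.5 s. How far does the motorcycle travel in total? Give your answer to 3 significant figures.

Phase 1 (accelerating): v₀ = 0 m/s, a = 6.7 m/s².
v² = v₀² + 2aΔx = 0² + 2·6.7·111 = 1490 → v = 38.6 m/s
t = (v − v₀)/a = (38.6 − 0)/6.7 = 5.76 s

Phase 2 (decelerating): v₀ = 38.6 m/s, a = -8.5 m/s².
v = v₀ + at → t = (37 − 38.6) / -8.5 = 0.184 s
v² = v₀² + 2aΔx → Δx = (37² − 38.6²)/(2·-8.5) = 6.96 m

Phase 3 (constant speed): v₀ = 37.0 m/s, a = 0 m/s².
v = v₀ + at = 37.0 + (0)(3.5) = 37.0 m/s
Δx = v₀t + ½at² = 37.0·3.5 + 0.5·0·3.5² = 130 m

Phase 4 (decelerating): v₀ = 37.0 m/s, a = -9.3 m/s².
v = v₀ + at = 37.0 + (-9.3)(2.5) = 13.8 m/s
Δx = v₀t + ½at² = 37.0·2.5 + 0.5·-9.3·2.5² = 63.4 m
Total distance = 111 + 6.96 + 130 + 63.4 = 311 m

311 m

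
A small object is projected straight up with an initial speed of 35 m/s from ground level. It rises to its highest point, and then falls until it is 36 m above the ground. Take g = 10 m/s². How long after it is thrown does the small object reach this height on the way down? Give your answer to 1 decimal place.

Phase 1 (rising): v₀ = 35.0 m/s, a = -10 m/s².
v = v₀ + at → t = (0 − 35.0) / -10 = 3.50 s
v² = v₀² + 2aΔx → Δx = (0² − 35.0²)/(2·-10) = 61.2 m

Phase 2 (falling): v₀ = 0 m/s, a = -10 m/s².
Falls 25.2 m from rest: t = √(2·25.2/10) = 2.25 s; v = g·t = 22.5 m/s.
Total time = 3.50 + 2.25 = 5.75 s

5.7 s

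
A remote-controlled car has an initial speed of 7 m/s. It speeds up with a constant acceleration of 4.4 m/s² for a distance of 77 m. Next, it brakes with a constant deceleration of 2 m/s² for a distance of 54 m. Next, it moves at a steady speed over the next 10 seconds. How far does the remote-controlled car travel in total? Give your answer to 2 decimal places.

Phase 1 (accelerating): v₀ = 7.00 m/s, a = 4.4 m/s².
v² = v₀² + 2aΔx = 7.00² + 2·4.4·77 = 727 → v = 27.0 m/s
t = (v − v₀)/a = (27.0 − 7.00)/4.4 = 4.54 s

Phase 2 (decelerating): v₀ = 27.0 m/s, a = -2 m/s².
v² = v₀² + 2aΔx = 27.0² + 2·-2·54 = 511 → v = 22.6 m/s
t = (v − v₀)/a = (22.6 − 27.0)/-2 = 2.18 s

Phase 3 (constant speed): v₀ = 22.6 m/s, a = 0 m/s².
v = v₀ + at = 22.6 + (0)(10) = 22.6 m/s
Δx = v₀t + ½at² = 22.6·10 + 0.5·0·10² = 226 m
Total distance = 77.0 + 54.0 + 226 = 357 m

356.96 m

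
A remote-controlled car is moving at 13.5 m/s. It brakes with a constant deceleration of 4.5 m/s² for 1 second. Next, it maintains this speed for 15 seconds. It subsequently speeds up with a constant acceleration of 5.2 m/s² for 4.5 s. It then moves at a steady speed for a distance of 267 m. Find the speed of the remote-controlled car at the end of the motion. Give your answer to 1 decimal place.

Phase 1 (decelerating): v₀ = 13.5 m/s, a = -4.5 m/s².
v = v₀ + at = 13.5 + (-4.5)(1) = 9.00 m/s
Δx = v₀t + ½at² = 13.5·1 + 0.5·-4.5·1² = 11.2 m

Phase 2 (constant speed): v₀ = 9.00 m/s, a = 0 m/s².
v = v₀ + at = 9.00 + (0)(15) = 9.00 m/s
Δx = v₀t + ½at² = 9.00·15 + 0.5·0·15² = 135 m

Phase 3 (accelerating): v₀ = 9.00 m/s, a = 5.2 m/s².
v = v₀ + at = 9.00 + (5.2)(4.5) = 32.4 m/s
Δx = v₀t + ½at² = 9.00·4.5 + 0.5·5.2·4.5² = 93.2 m

Phase 4 (constant speed): v₀ = 32.4 m/s, a = 0 m/s².
Constant speed: t = d/v = 267/32.4 = 8.24 s
Final speed = 32.4 m/s

32.4 m/s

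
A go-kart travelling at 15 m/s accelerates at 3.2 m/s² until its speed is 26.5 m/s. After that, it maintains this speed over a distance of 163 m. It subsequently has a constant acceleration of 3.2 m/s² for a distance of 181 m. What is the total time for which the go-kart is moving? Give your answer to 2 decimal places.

Phase 1 (accelerating): v₀ = 15.0 m/s, a = 3.2 m/s².
v = v₀ + at → t = (26.5 − 15.0) / 3.2 = 3.59 s
v² = v₀² + 2aΔx → Δx = (26.5² − 15.0²)/(2·3.2) = 74.6 m

Phase 2 (constant speed): v₀ = 26.5 m/s, a = 0 m/s².
Constant speed: t = d/v = 163/26.5 = 6.15 s

Phase 3 (accelerating): v₀ = 26.5 m/s, a = 3.2 m/s².
v² = v₀² + 2aΔx = 26.5² + 2·3.2·181 = 1860 → v = 43.1 m/s
t = (v − v₀)/a = (43.1 − 26.5)/3.2 = 5.20 s
Total time = 3.59 + 6.15 + 5.20 = 14.9 s

14.94 s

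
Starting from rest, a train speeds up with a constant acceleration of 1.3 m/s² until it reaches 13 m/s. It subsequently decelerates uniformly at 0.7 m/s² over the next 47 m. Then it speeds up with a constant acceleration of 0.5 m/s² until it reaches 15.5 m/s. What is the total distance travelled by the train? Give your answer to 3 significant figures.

249 m

Phase 1 (accelerating): v₀ = 0 m/s, a = 1.3 m/s².
v = v₀ + at → t = (13 − 0) / 1.3 = 10.0 s
v² = v₀² + 2aΔx → Δx = (13² − 0²)/(2·1.3) = 65.0 m

Phase 2 (decelerating): v₀ = 13.0 m/s, a = -0.7 m/s².
v² = v₀² + 2aΔx = 13.0² + 2·-0.7·47 = 103 → v = 10.2 m/s
t = (v − v₀)/a = (10.2 − 13.0)/-0.7 = 4.06 s

Phase 3 (accelerating): v₀ = 10.2 m/s, a = 0.5 m/s².
v = v₀ + at → t = (15.5 − 10.2) / 0.5 = 10.7 s
v² = v₀² + 2aΔx → Δx = (15.5² − 10.2²)/(2·0.5) = 137 m
Total distance = 65.0 + 47.0 + 137 = 249 m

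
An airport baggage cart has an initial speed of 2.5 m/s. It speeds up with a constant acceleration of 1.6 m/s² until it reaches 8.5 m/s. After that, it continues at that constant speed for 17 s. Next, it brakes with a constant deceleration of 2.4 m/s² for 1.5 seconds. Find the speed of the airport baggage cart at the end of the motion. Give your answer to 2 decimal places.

Phase 1 (accelerating): v₀ = 2.50 m/s, a = 1.6 m/s².
v = v₀ + at → t = (8.5 − 2.50) / 1.6 = 3.75 s
v² = v₀² + 2aΔx → Δx = (8.5² − 2.50²)/(2·1.6) = 20.6 m

Phase 2 (constant speed): v₀ = 8.50 m/s, a = 0 m/s².
v = v₀ + at = 8.50 + (0)(17) = 8.50 m/s
Δx = v₀t + ½at² = 8.50·17 + 0.5·0·17² = 144 m

Phase 3 (decelerating): v₀ = 8.50 m/s, a = -2.4 m/s².
v = v₀ + at = 8.50 + (-2.4)(1.5) = 4.90 m/s
Δx = v₀t + ½at² = 8.50·1.5 + 0.5·-2.4·1.5² = 10.1 m
Final speed = 4.90 m/s

4.90 m/s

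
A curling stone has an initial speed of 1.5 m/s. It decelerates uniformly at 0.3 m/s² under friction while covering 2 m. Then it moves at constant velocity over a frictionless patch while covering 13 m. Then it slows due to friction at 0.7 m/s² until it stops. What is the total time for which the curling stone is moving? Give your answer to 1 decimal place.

15.7 s

Phase 1 (decelerating): v₀ = 1.50 m/s, a = -0.3 m/s².
v² = v₀² + 2aΔx = 1.50² + 2·-0.3·2 = 1.05 → v = 1.02 m/s
t = (v − v₀)/a = (1.02 − 1.50)/-0.3 = 1.58 s

Phase 2 (constant speed): v₀ = 1.02 m/s, a = 0 m/s².
Constant speed: t = d/v = 13/1.02 = 12.7 s

Phase 3 (decelerating): v₀ = 1.02 m/s, a = -0.7 m/s².
v = v₀ + at → t = (0 − 1.02) / -0.7 = 1.46 s
v² = v₀² + 2aΔx → Δx = (0² − 1.02²)/(2·-0.7) = 0.750 m
Total time = 1.58 + 12.7 + 1.46 = 15.7 s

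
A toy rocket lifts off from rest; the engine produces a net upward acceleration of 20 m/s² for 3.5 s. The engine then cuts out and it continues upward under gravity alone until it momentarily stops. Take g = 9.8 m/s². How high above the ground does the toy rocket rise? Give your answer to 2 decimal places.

Phase 1 (powered ascent): v₀ = 0 m/s, a = 20 m/s².
v = v₀ + at = 0 + (20)(3.5) = 70.0 m/s
Δx = v₀t + ½at² = 0·3.5 + 0.5·20·3.5² = 122 m

Phase 2 (coasting upward): v₀ = 70.0 m/s, a = -9.8 m/s².
v = v₀ + at → t = (0 − 70.0) / -9.8 = 7.14 s
v² = v₀² + 2aΔx → Δx = (0² − 70.0²)/(2·-9.8) = 250 m
Maximum height = 122 + 250 = 372 m

372.50 m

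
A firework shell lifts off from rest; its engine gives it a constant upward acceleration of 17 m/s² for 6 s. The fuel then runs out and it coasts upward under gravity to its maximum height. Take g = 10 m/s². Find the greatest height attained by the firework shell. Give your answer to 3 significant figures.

826 m

Phase 1 (powered ascent): v₀ = 0 m/s, a = 17 m/s².
v = v₀ + at = 0 + (17)(6) = 102 m/s
Δx = v₀t + ½at² = 0·6 + 0.5·17·6² = 306 m

Phase 2 (coasting upward): v₀ = 102 m/s, a = -10 m/s².
v = v₀ + at → t = (0 − 102) / -10 = 10.2 s
v² = v₀² + 2aΔx → Δx = (0² − 102²)/(2·-10) = 520 m
Maximum height = 306 + 520 = 826 m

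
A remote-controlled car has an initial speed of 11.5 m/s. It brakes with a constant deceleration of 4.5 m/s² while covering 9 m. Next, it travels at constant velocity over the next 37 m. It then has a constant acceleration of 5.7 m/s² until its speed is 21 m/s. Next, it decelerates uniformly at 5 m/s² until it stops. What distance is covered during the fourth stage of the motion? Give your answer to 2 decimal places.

Phase 1 (decelerating): v₀ = 11.5 m/s, a = -4.5 m/s².
v² = v₀² + 2aΔx = 11.5² + 2·-4.5·9 = 51.2 → v = 7.16 m/s
t = (v − v₀)/a = (7.16 − 11.5)/-4.5 = 0.965 s

Phase 2 (constant speed): v₀ = 7.16 m/s, a = 0 m/s².
Constant speed: t = d/v = 37/7.16 = 5.17 s

Phase 3 (accelerating): v₀ = 7.16 m/s, a = 5.7 m/s².
v = v₀ + at → t = (21 − 7.16) / 5.7 = 2.43 s
v² = v₀² + 2aΔx → Δx = (21² − 7.16²)/(2·5.7) = 34.2 m

Phase 4 (decelerating): v₀ = 21.0 m/s, a = -5 m/s².
v = v₀ + at → t = (0 − 21.0) / -5 = 4.20 s
v² = v₀² + 2aΔx → Δx = (0² − 21.0²)/(2·-5) = 44.1 m
Distance in phase 4 = 44.1 m

44.10 m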